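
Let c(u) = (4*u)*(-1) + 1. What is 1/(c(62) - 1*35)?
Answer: -1/282 ≈ -0.0035461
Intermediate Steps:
c(u) = 1 - 4*u (c(u) = -4*u + 1 = 1 - 4*u)
1/(c(62) - 1*35) = 1/((1 - 4*62) - 1*35) = 1/((1 - 248) - 35) = 1/(-247 - 35) = 1/(-282) = -1/282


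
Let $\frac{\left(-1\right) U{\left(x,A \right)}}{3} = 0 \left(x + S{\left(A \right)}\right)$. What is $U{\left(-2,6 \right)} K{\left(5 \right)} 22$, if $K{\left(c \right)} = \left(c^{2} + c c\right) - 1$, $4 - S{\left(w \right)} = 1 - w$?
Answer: $0$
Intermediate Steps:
$S{\left(w \right)} = 3 + w$ ($S{\left(w \right)} = 4 - \left(1 - w\right) = 4 + \left(-1 + w\right) = 3 + w$)
$K{\left(c \right)} = -1 + 2 c^{2}$ ($K{\left(c \right)} = \left(c^{2} + c^{2}\right) - 1 = 2 c^{2} - 1 = -1 + 2 c^{2}$)
$U{\left(x,A \right)} = 0$ ($U{\left(x,A \right)} = - 3 \cdot 0 \left(x + \left(3 + A\right)\right) = - 3 \cdot 0 \left(3 + A + x\right) = \left(-3\right) 0 = 0$)
$U{\left(-2,6 \right)} K{\left(5 \right)} 22 = 0 \left(-1 + 2 \cdot 5^{2}\right) 22 = 0 \left(-1 + 2 \cdot 25\right) 22 = 0 \left(-1 + 50\right) 22 = 0 \cdot 49 \cdot 22 = 0 \cdot 22 = 0$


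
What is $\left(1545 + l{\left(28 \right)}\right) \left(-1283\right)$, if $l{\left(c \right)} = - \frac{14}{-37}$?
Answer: $- \frac{73360657}{37} \approx -1.9827 \cdot 10^{6}$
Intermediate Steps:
$l{\left(c \right)} = \frac{14}{37}$ ($l{\left(c \right)} = \left(-14\right) \left(- \frac{1}{37}\right) = \frac{14}{37}$)
$\left(1545 + l{\left(28 \right)}\right) \left(-1283\right) = \left(1545 + \frac{14}{37}\right) \left(-1283\right) = \frac{57179}{37} \left(-1283\right) = - \frac{73360657}{37}$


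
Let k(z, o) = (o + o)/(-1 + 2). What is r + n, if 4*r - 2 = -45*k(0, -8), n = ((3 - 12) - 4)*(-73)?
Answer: 2259/2 ≈ 1129.5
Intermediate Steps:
k(z, o) = 2*o (k(z, o) = (2*o)/1 = (2*o)*1 = 2*o)
n = 949 (n = (-9 - 4)*(-73) = -13*(-73) = 949)
r = 361/2 (r = ½ + (-90*(-8))/4 = ½ + (-45*(-16))/4 = ½ + (¼)*720 = ½ + 180 = 361/2 ≈ 180.50)
r + n = 361/2 + 949 = 2259/2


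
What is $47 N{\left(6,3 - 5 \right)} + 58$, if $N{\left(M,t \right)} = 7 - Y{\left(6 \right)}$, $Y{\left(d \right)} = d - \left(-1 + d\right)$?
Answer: $340$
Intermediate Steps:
$Y{\left(d \right)} = 1$
$N{\left(M,t \right)} = 6$ ($N{\left(M,t \right)} = 7 - 1 = 6$)
$47 N{\left(6,3 - 5 \right)} + 58 = 47 \cdot 6 + 58 = 282 + 58 = 340$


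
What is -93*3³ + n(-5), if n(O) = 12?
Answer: -2499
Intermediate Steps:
-93*3³ + n(-5) = -93*3³ + 12 = -93*27 + 12 = -2511 + 12 = -2499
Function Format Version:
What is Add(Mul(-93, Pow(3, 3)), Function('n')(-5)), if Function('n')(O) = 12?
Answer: -2499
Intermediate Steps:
Add(Mul(-93, Pow(3, 3)), Function('n')(-5)) = Add(Mul(-93, Pow(3, 3)), 12) = Add(Mul(-93, 27), 12) = Add(-2511, 12) = -2499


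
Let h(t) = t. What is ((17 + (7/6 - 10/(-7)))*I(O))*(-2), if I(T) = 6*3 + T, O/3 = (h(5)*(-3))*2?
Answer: 19752/7 ≈ 2821.7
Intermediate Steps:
O = -90 (O = 3*((5*(-3))*2) = 3*(-15*2) = 3*(-30) = -90)
I(T) = 18 + T
((17 + (7/6 - 10/(-7)))*I(O))*(-2) = ((17 + (7/6 - 10/(-7)))*(18 - 90))*(-2) = ((17 + (7*(⅙) - 10*(-⅐)))*(-72))*(-2) = ((17 + (7/6 + 10/7))*(-72))*(-2) = ((17 + 109/42)*(-72))*(-2) = ((823/42)*(-72))*(-2) = -9876/7*(-2) = 19752/7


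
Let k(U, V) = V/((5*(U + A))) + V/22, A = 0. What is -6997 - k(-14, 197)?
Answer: -2696209/385 ≈ -7003.1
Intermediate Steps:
k(U, V) = V/22 + V/(5*U) (k(U, V) = V/((5*(U + 0))) + V/22 = V/((5*U)) + V*(1/22) = V*(1/(5*U)) + V/22 = V/(5*U) + V/22 = V/22 + V/(5*U))
-6997 - k(-14, 197) = -6997 - ((1/22)*197 + (1/5)*197/(-14)) = -6997 - (197/22 + (1/5)*197*(-1/14)) = -6997 - (197/22 - 197/70) = -6997 - 1*2364/385 = -6997 - 2364/385 = -2696209/385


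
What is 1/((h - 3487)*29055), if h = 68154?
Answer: 1/1878899685 ≈ 5.3223e-10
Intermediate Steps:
1/((h - 3487)*29055) = 1/((68154 - 3487)*29055) = (1/29055)/64667 = (1/64667)*(1/29055) = 1/1878899685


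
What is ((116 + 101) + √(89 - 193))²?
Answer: 46985 + 868*I*√26 ≈ 46985.0 + 4425.9*I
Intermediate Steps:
((116 + 101) + √(89 - 193))² = (217 + √(-104))² = (217 + 2*I*√26)²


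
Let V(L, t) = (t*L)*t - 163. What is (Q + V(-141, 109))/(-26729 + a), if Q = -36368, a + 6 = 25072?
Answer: 1711752/1663 ≈ 1029.3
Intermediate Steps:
V(L, t) = -163 + L*t² (V(L, t) = (L*t)*t - 163 = L*t² - 163 = -163 + L*t²)
a = 25066 (a = -6 + 25072 = 25066)
(Q + V(-141, 109))/(-26729 + a) = (-36368 + (-163 - 141*109²))/(-26729 + 25066) = (-36368 + (-163 - 141*11881))/(-1663) = (-36368 + (-163 - 1675221))*(-1/1663) = (-36368 - 1675384)*(-1/1663) = -1711752*(-1/1663) = 1711752/1663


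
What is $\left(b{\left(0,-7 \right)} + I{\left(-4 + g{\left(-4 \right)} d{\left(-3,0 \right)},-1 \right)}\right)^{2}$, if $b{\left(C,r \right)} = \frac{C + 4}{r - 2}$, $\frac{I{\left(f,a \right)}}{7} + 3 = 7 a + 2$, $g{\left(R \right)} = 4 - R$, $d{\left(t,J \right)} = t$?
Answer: $\frac{258064}{81} \approx 3186.0$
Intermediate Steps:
$I{\left(f,a \right)} = -7 + 49 a$ ($I{\left(f,a \right)} = -21 + 7 \left(7 a + 2\right) = -21 + 7 \left(2 + 7 a\right) = -21 + \left(14 + 49 a\right) = -7 + 49 a$)
$b{\left(C,r \right)} = \frac{4 + C}{-2 + r}$
$\left(b{\left(0,-7 \right)} + I{\left(-4 + g{\left(-4 \right)} d{\left(-3,0 \right)},-1 \right)}\right)^{2} = \left(\frac{4 + 0}{-2 - 7} + \left(-7 + 49 \left(-1\right)\right)\right)^{2} = \left(\frac{1}{-9} \cdot 4 - 56\right)^{2} = \left(\left(- \frac{1}{9}\right) 4 - 56\right)^{2} = \left(- \frac{4}{9} - 56\right)^{2} = \left(- \frac{508}{9}\right)^{2} = \frac{258064}{81}$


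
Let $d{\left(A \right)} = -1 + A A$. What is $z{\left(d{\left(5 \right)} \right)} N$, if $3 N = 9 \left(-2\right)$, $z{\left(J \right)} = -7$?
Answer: $42$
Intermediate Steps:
$d{\left(A \right)} = -1 + A^{2}$
$N = -6$ ($N = \frac{9 \left(-2\right)}{3} = \frac{1}{3} \left(-18\right) = -6$)
$z{\left(d{\left(5 \right)} \right)} N = \left(-7\right) \left(-6\right) = 42$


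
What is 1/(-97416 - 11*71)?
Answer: -1/98197 ≈ -1.0184e-5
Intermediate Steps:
1/(-97416 - 11*71) = 1/(-97416 - 781) = 1/(-98197) = -1/98197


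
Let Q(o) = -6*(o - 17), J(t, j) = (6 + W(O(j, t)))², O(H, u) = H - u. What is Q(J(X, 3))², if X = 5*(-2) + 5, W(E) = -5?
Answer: 9216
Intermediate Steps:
X = -5 (X = -10 + 5 = -5)
J(t, j) = 1 (J(t, j) = (6 - 5)² = 1² = 1)
Q(o) = 102 - 6*o (Q(o) = -6*(-17 + o) = 102 - 6*o)
Q(J(X, 3))² = (102 - 6*1)² = (102 - 6)² = 96² = 9216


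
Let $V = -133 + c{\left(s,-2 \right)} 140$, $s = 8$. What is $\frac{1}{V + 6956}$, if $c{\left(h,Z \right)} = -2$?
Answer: $\frac{1}{6543} \approx 0.00015284$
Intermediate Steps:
$V = -413$ ($V = -133 - 280 = -413$)
$\frac{1}{V + 6956} = \frac{1}{-413 + 6956} = \frac{1}{6543}$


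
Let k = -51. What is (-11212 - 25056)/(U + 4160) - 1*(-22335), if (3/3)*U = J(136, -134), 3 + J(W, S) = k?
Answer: 45835621/2053 ≈ 22326.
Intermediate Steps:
J(W, S) = -54 (J(W, S) = -3 - 51 = -54)
U = -54
(-11212 - 25056)/(U + 4160) - 1*(-22335) = (-11212 - 25056)/(-54 + 4160) - 1*(-22335) = -36268/4106 + 22335 = -36268*1/4106 + 22335 = -18134/2053 + 22335 = 45835621/2053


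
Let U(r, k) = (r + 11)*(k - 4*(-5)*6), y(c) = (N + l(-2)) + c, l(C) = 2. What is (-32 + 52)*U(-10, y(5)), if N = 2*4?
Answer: 2700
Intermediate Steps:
N = 8
y(c) = 10 + c (y(c) = (8 + 2) + c = 10 + c)
U(r, k) = (11 + r)*(120 + k) (U(r, k) = (11 + r)*(k + 20*6) = (11 + r)*(k + 120) = (11 + r)*(120 + k))
(-32 + 52)*U(-10, y(5)) = (-32 + 52)*(1320 + 11*(10 + 5) + 120*(-10) + (10 + 5)*(-10)) = 20*(1320 + 11*15 - 1200 + 15*(-10)) = 20*(1320 + 165 - 1200 - 150) = 20*135 = 2700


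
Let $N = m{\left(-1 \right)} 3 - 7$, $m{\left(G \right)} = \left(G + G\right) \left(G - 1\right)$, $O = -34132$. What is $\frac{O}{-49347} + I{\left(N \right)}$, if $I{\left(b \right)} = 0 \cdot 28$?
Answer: $\frac{34132}{49347} \approx 0.69167$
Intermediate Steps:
$m{\left(G \right)} = 2 G \left(-1 + G\right)$
$N = 5$ ($N = 2 \left(-1\right) \left(-1 - 1\right) 3 - 7 = 2 \left(-1\right) \left(-2\right) 3 - 7 = 4 \cdot 3 - 7 = 12 - 7 = 5$)
$I{\left(b \right)} = 0$
$\frac{O}{-49347} + I{\left(N \right)} = - \frac{34132}{-49347} + 0 = \left(-34132\right) \left(- \frac{1}{49347}\right) + 0 = \frac{34132}{49347} + 0 = \frac{34132}{49347}$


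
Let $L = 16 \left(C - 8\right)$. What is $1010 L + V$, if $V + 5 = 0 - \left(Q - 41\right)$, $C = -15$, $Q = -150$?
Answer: $-371494$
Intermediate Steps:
$V = 186$ ($V = -5 + \left(0 - \left(-150 - 41\right)\right) = -5 + \left(0 - -191\right) = -5 + \left(0 + 191\right) = -5 + 191 = 186$)
$L = -368$ ($L = 16 \left(-15 - 8\right) = 16 \left(-23\right) = -368$)
$1010 L + V = 1010 \left(-368\right) + 186 = -371680 + 186 = -371494$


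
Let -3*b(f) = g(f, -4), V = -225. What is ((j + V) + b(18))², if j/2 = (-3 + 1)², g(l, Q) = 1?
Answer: 425104/9 ≈ 47234.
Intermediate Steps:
b(f) = -⅓ (b(f) = -⅓*1 = -⅓)
j = 8 (j = 2*(-3 + 1)² = 2*(-2)² = 2*4 = 8)
((j + V) + b(18))² = ((8 - 225) - ⅓)² = (-217 - ⅓)² = (-652/3)² = 425104/9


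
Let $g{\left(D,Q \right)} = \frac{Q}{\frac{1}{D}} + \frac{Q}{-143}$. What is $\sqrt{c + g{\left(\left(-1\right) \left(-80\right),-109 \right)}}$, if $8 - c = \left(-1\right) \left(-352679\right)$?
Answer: $\frac{2 i \sqrt{1847517243}}{143} \approx 601.16 i$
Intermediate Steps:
$g{\left(D,Q \right)} = - \frac{Q}{143} + D Q$ ($g{\left(D,Q \right)} = Q D + Q \left(- \frac{1}{143}\right) = D Q - \frac{Q}{143} = - \frac{Q}{143} + D Q$)
$c = -352671$ ($c = 8 - \left(-1\right) \left(-352679\right) = 8 - 352679 = -352671$)
$\sqrt{c + g{\left(\left(-1\right) \left(-80\right),-109 \right)}} = \sqrt{-352671 - 109 \left(- \frac{1}{143} - -80\right)} = \sqrt{-352671 - 109 \left(- \frac{1}{143} + 80\right)} = \sqrt{-352671 - \frac{1246851}{143}} = \sqrt{- \frac{51678804}{143}} = \frac{2 i \sqrt{1847517243}}{143}$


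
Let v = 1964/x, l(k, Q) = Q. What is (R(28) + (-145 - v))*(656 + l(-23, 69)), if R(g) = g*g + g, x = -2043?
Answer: 989367625/2043 ≈ 4.8427e+5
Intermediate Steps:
v = -1964/2043 (v = 1964/(-2043) = 1964*(-1/2043) = -1964/2043 ≈ -0.96133)
R(g) = g + g² (R(g) = g² + g = g + g²)
(R(28) + (-145 - v))*(656 + l(-23, 69)) = (28*(1 + 28) + (-145 - 1*(-1964/2043)))*(656 + 69) = (28*29 + (-145 + 1964/2043))*725 = (812 - 294271/2043)*725 = (1364645/2043)*725 = 989367625/2043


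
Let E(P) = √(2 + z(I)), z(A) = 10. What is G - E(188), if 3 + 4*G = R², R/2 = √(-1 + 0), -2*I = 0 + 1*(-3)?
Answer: -7/4 - 2*√3 ≈ -5.2141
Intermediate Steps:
I = 3/2 (I = -(0 + 1*(-3))/2 = -(0 - 3)/2 = -½*(-3) = 3/2 ≈ 1.5000)
R = 2*I (R = 2*√(-1 + 0) = 2*√(-1) = 2*I ≈ 2.0*I)
E(P) = 2*√3 (E(P) = √(2 + 10) = √12 = 2*√3)
G = -7/4 (G = -¾ + (2*I)²/4 = -¾ + (¼)*(-4) = -¾ - 1 = -7/4 ≈ -1.7500)
G - E(188) = -7/4 - 2*√3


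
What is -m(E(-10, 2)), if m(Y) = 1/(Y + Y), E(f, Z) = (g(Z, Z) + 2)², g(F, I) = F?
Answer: -1/32 ≈ -0.031250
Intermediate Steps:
E(f, Z) = (2 + Z)² (E(f, Z) = (Z + 2)² = (2 + Z)²)
m(Y) = 1/(2*Y)
-m(E(-10, 2)) = -1/(2*((2 + 2)²)) = -1/(2*(4²)) = -1/(2*16) = -1*1/32 = -1/32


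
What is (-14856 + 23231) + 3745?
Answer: 12120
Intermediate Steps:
(-14856 + 23231) + 3745 = 8375 + 3745 = 12120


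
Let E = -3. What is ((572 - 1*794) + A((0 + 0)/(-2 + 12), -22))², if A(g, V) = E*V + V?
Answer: 31684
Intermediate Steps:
A(g, V) = -2*V (A(g, V) = -3*V + V = -2*V)
((572 - 1*794) + A((0 + 0)/(-2 + 12), -22))² = ((572 - 1*794) - 2*(-22))² = ((572 - 794) + 44)² = (-222 + 44)² = (-178)² = 31684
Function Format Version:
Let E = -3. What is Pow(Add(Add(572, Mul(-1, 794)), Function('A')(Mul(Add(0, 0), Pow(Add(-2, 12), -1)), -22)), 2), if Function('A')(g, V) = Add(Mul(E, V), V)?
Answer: 31684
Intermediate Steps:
Function('A')(g, V) = Mul(-2, V) (Function('A')(g, V) = Add(Mul(-3, V), V) = Mul(-2, V))
Pow(Add(Add(572, Mul(-1, 794)), Function('A')(Mul(Add(0, 0), Pow(Add(-2, 12), -1)), -22)), 2) = Pow(Add(Add(572, Mul(-1, 794)), Mul(-2, -22)), 2) = Pow(Add(Add(572, -794), 44), 2) = Pow(Add(-222, 44), 2) = Pow(-178, 2) = 31684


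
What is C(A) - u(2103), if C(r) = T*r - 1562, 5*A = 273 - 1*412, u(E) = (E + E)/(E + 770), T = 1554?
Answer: -643044398/14365 ≈ -44765.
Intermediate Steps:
u(E) = 2*E/(770 + E) (u(E) = (2*E)/(770 + E) = 2*E/(770 + E))
A = -139/5 (A = (273 - 1*412)/5 = (273 - 412)/5 = (⅕)*(-139) = -139/5 ≈ -27.800)
C(r) = -1562 + 1554*r (C(r) = 1554*r - 1562 = -1562 + 1554*r)
C(A) - u(2103) = (-1562 + 1554*(-139/5)) - 2*2103/(770 + 2103) = (-1562 - 216006/5) - 2*2103/2873 = -223816/5 - 2*2103/2873 = -223816/5 - 1*4206/2873 = -223816/5 - 4206/2873 = -643044398/14365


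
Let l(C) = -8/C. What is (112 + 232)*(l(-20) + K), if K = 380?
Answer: 654288/5 ≈ 1.3086e+5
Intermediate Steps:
(112 + 232)*(l(-20) + K) = (112 + 232)*(-8/(-20) + 380) = 344*(-8*(-1/20) + 380) = 344*(⅖ + 380) = 344*(1902/5) = 654288/5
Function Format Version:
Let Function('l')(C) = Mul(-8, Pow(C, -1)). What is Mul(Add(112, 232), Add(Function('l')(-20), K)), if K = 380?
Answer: Rational(654288, 5) ≈ 1.3086e+5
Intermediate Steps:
Mul(Add(112, 232), Add(Function('l')(-20), K)) = Mul(Add(112, 232), Add(Mul(-8, Pow(-20, -1)), 380)) = Mul(344, Add(Mul(-8, Rational(-1, 20)), 380)) = Mul(344, Add(Rational(2, 5), 380)) = Mul(344, Rational(1902, 5)) = Rational(654288, 5)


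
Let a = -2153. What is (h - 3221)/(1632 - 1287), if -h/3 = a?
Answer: 3238/345 ≈ 9.3855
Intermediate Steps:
h = 6459 (h = -3*(-2153) = 6459)
(h - 3221)/(1632 - 1287) = (6459 - 3221)/(1632 - 1287) = 3238/345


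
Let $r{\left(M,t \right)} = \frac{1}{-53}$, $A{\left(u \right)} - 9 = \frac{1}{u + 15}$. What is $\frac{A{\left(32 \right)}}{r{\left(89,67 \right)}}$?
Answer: $- \frac{22472}{47} \approx -478.13$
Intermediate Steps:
$A{\left(u \right)} = 9 + \frac{1}{15 + u}$ ($A{\left(u \right)} = 9 + \frac{1}{u + 15} = 9 + \frac{1}{15 + u}$)
$r{\left(M,t \right)} = - \frac{1}{53}$
$\frac{A{\left(32 \right)}}{r{\left(89,67 \right)}} = \frac{\frac{1}{15 + 32} \left(136 + 9 \cdot 32\right)}{- \frac{1}{53}} = \frac{136 + 288}{47} \left(-53\right) = \frac{1}{47} \cdot 424 \left(-53\right) = \frac{424}{47} \left(-53\right) = - \frac{22472}{47}$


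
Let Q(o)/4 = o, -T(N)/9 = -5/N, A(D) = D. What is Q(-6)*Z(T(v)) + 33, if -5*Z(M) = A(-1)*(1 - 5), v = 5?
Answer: 261/5 ≈ 52.200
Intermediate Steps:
T(N) = 45/N (T(N) = -(-45)/N = 45/N)
Z(M) = -⅘ (Z(M) = -(-1)*(1 - 5)/5 = -(-1)*(-4)/5 = -⅕*4 = -⅘)
Q(o) = 4*o
Q(-6)*Z(T(v)) + 33 = (4*(-6))*(-⅘) + 33 = -24*(-⅘) + 33 = 96/5 + 33 = 261/5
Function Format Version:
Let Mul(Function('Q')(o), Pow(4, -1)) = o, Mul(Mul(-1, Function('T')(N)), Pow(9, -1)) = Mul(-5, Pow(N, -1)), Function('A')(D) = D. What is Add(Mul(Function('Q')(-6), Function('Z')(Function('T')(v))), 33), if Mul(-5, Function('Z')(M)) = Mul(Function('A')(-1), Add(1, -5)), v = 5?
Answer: Rational(261, 5) ≈ 52.200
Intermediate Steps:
Function('T')(N) = Mul(45, Pow(N, -1)) (Function('T')(N) = Mul(-9, Mul(-5, Pow(N, -1))) = Mul(45, Pow(N, -1)))
Function('Z')(M) = Rational(-4, 5) (Function('Z')(M) = Mul(Rational(-1, 5), Mul(-1, Add(1, -5))) = Mul(Rational(-1, 5), Mul(-1, -4)) = Mul(Rational(-1, 5), 4) = Rational(-4, 5))
Function('Q')(o) = Mul(4, o)
Add(Mul(Function('Q')(-6), Function('Z')(Function('T')(v))), 33) = Add(Mul(Mul(4, -6), Rational(-4, 5)), 33) = Add(Mul(-24, Rational(-4, 5)), 33) = Add(Rational(96, 5), 33) = Rational(261, 5)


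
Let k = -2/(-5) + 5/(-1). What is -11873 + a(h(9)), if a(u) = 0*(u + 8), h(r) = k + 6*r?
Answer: -11873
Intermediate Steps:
k = -23/5 (k = -2*(-1/5) + 5*(-1) = 2/5 - 5 = -23/5 ≈ -4.6000)
h(r) = -23/5 + 6*r
a(u) = 0 (a(u) = 0*(8 + u) = 0)
-11873 + a(h(9)) = -11873 + 0 = -11873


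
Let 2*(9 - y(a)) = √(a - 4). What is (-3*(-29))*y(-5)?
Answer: 783 - 261*I/2 ≈ 783.0 - 130.5*I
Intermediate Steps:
y(a) = 9 - √(-4 + a)/2 (y(a) = 9 - √(a - 4)/2 = 9 - √(-4 + a)/2)
(-3*(-29))*y(-5) = (-3*(-29))*(9 - √(-4 - 5)/2) = 87*(9 - 3*I/2) = 783 - 261*I/2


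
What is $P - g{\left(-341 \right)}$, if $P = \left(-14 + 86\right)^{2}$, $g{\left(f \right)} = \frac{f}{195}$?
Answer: $\frac{1011221}{195} \approx 5185.8$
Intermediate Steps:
$g{\left(f \right)} = \frac{f}{195}$ ($g{\left(f \right)} = f \frac{1}{195} = \frac{f}{195}$)
$P = 5184$ ($P = 72^{2} = 5184$)
$P - g{\left(-341 \right)} = 5184 - \frac{1}{195} \left(-341\right) = 5184 - - \frac{341}{195} = 5184 + \frac{341}{195} = \frac{1011221}{195}$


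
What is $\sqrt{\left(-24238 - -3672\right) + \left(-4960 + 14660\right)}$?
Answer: $i \sqrt{10866} \approx 104.24 i$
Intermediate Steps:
$\sqrt{\left(-24238 - -3672\right) + \left(-4960 + 14660\right)} = \sqrt{\left(-24238 + 3672\right) + 9700} = \sqrt{-20566 + 9700} = \sqrt{-10866} = i \sqrt{10866}$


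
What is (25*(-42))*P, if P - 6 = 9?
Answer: -15750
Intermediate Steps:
P = 15 (P = 6 + 9 = 15)
(25*(-42))*P = (25*(-42))*15 = -1050*15 = -15750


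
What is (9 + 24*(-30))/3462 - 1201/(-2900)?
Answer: 349327/1673300 ≈ 0.20877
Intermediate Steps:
(9 + 24*(-30))/3462 - 1201/(-2900) = (9 - 720)*(1/3462) - 1201*(-1/2900) = -711*1/3462 + 1201/2900 = -237/1154 + 1201/2900 = 349327/1673300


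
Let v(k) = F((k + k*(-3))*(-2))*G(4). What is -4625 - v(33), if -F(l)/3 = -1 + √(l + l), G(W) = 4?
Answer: -4637 + 24*√66 ≈ -4442.0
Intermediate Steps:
F(l) = 3 - 3*√2*√l (F(l) = -3*(-1 + √(l + l)) = -3*(-1 + √(2*l)) = -3*(-1 + √2*√l) = 3 - 3*√2*√l)
v(k) = 12 - 24*√2*√k (v(k) = (3 - 3*√2*√((k + k*(-3))*(-2)))*4 = (3 - 3*√2*√((k - 3*k)*(-2)))*4 = (3 - 3*√2*√(-2*k*(-2)))*4 = (3 - 3*√2*√(4*k))*4 = (3 - 3*√2*2*√k)*4 = (3 - 6*√2*√k)*4 = 12 - 24*√2*√k)
-4625 - v(33) = -4625 - (12 - 24*√2*√33) = -4625 - (12 - 24*√66) = -4625 + (-12 + 24*√66) = -4637 + 24*√66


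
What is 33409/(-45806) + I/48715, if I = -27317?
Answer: -2878801937/2231439290 ≈ -1.2901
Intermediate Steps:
33409/(-45806) + I/48715 = 33409/(-45806) - 27317/48715 = 33409*(-1/45806) - 27317*1/48715 = -33409/45806 - 27317/48715 = -2878801937/2231439290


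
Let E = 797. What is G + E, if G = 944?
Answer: 1741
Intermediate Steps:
G + E = 944 + 797 = 1741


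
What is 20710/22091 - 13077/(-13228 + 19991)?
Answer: -148822277/149401433 ≈ -0.99612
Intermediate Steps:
20710/22091 - 13077/(-13228 + 19991) = 20710*(1/22091) - 13077/6763 = 20710/22091 - 13077*1/6763 = 20710/22091 - 13077/6763 = -148822277/149401433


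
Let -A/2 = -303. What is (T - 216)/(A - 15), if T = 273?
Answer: 19/197 ≈ 0.096447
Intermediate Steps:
A = 606 (A = -2*(-303) = 606)
(T - 216)/(A - 15) = (273 - 216)/(606 - 15) = 57/591 = 57*(1/591) = 19/197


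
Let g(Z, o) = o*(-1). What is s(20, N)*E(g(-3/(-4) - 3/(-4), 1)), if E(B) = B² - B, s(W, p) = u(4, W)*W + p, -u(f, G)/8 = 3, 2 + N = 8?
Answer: -948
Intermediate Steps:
N = 6 (N = -2 + 8 = 6)
u(f, G) = -24 (u(f, G) = -8*3 = -24)
g(Z, o) = -o
s(W, p) = p - 24*W (s(W, p) = -24*W + p = p - 24*W)
s(20, N)*E(g(-3/(-4) - 3/(-4), 1)) = (6 - 24*20)*((-1*1)*(-1 - 1*1)) = (6 - 480)*(-(-1 - 1)) = -(-474)*(-2) = -474*2 = -948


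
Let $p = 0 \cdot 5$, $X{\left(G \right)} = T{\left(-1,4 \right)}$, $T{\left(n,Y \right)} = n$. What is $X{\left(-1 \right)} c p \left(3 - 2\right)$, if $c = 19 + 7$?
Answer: $0$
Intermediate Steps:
$X{\left(G \right)} = -1$
$p = 0$
$c = 26$
$X{\left(-1 \right)} c p \left(3 - 2\right) = \left(-1\right) 26 \cdot 0 \left(3 - 2\right) = - 26 \cdot 0 \cdot 1 = \left(-26\right) 0 = 0$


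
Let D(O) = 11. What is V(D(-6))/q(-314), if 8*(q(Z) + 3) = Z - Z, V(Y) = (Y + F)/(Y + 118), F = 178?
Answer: -21/43 ≈ -0.48837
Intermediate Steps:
V(Y) = (178 + Y)/(118 + Y) (V(Y) = (Y + 178)/(Y + 118) = (178 + Y)/(118 + Y))
q(Z) = -3 (q(Z) = -3 + (Z - Z)/8 = -3 + (⅛)*0 = -3 + 0 = -3)
V(D(-6))/q(-314) = ((178 + 11)/(118 + 11))/(-3) = (189/129)*(-⅓) = ((1/129)*189)*(-⅓) = (63/43)*(-⅓) = -21/43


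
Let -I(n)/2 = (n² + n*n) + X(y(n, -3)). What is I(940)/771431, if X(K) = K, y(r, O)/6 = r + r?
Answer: -3556960/771431 ≈ -4.6109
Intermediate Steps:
y(r, O) = 12*r (y(r, O) = 6*(r + r) = 6*(2*r) = 12*r)
I(n) = -24*n - 4*n² (I(n) = -2*((n² + n*n) + 12*n) = -2*((n² + n²) + 12*n) = -2*(2*n² + 12*n) = -24*n - 4*n²)
I(940)/771431 = (4*940*(-6 - 1*940))/771431 = (4*940*(-6 - 940))*(1/771431) = (4*940*(-946))*(1/771431) = -3556960*1/771431 = -3556960/771431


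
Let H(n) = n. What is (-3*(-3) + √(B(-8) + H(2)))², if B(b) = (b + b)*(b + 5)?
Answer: 131 + 90*√2 ≈ 258.28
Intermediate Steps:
B(b) = 2*b*(5 + b) (B(b) = (2*b)*(5 + b) = 2*b*(5 + b))
(-3*(-3) + √(B(-8) + H(2)))² = (-3*(-3) + √(2*(-8)*(5 - 8) + 2))² = (9 + √(2*(-8)*(-3) + 2))² = (9 + √(48 + 2))² = (9 + √50)² = (9 + 5*√2)²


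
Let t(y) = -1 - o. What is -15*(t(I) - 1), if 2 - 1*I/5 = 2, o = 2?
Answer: 60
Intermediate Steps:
I = 0 (I = 10 - 5*2 = 10 - 10 = 0)
t(y) = -3 (t(y) = -1 - 1*2 = -1 - 2 = -3)
-15*(t(I) - 1) = -15*(-3 - 1) = -15*(-4) = 60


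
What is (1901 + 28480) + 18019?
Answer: 48400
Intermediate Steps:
(1901 + 28480) + 18019 = 30381 + 18019 = 48400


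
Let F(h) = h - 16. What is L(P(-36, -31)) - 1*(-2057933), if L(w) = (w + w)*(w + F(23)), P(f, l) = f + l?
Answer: 2065973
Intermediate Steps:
F(h) = -16 + h
L(w) = 2*w*(7 + w) (L(w) = (w + w)*(w + (-16 + 23)) = (2*w)*(w + 7) = (2*w)*(7 + w) = 2*w*(7 + w))
L(P(-36, -31)) - 1*(-2057933) = 2*(-36 - 31)*(7 + (-36 - 31)) - 1*(-2057933) = 2*(-67)*(7 - 67) + 2057933 = 2*(-67)*(-60) + 2057933 = 8040 + 2057933 = 2065973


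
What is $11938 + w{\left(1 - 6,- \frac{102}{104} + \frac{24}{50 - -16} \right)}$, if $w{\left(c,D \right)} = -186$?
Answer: $11752$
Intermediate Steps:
$11938 + w{\left(1 - 6,- \frac{102}{104} + \frac{24}{50 - -16} \right)} = 11938 - 186 = 11752$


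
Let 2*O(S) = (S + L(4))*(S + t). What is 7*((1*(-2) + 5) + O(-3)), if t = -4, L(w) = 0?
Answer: 189/2 ≈ 94.500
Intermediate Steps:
O(S) = S*(-4 + S)/2 (O(S) = ((S + 0)*(S - 4))/2 = (S*(-4 + S))/2 = S*(-4 + S)/2)
7*((1*(-2) + 5) + O(-3)) = 7*((1*(-2) + 5) + (½)*(-3)*(-4 - 3)) = 7*((-2 + 5) + (½)*(-3)*(-7)) = 7*(3 + 21/2) = 7*(27/2) = 189/2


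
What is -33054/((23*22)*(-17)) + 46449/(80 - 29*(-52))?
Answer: 569325/17204 ≈ 33.093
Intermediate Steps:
-33054/((23*22)*(-17)) + 46449/(80 - 29*(-52)) = -33054/(506*(-17)) + 46449/(80 + 1508) = -33054/(-8602) + 46449/1588 = -33054*(-1/8602) + 46449*(1/1588) = 16527/4301 + 117/4 = 569325/17204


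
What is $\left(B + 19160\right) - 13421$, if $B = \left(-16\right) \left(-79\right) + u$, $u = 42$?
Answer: $7045$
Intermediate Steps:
$B = 1306$ ($B = \left(-16\right) \left(-79\right) + 42 = 1264 + 42 = 1306$)
$\left(B + 19160\right) - 13421 = \left(1306 + 19160\right) - 13421 = 20466 - 13421 = 7045$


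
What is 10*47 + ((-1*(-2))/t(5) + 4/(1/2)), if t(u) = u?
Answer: 2392/5 ≈ 478.40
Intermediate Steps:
10*47 + ((-1*(-2))/t(5) + 4/(1/2)) = 10*47 + (-1*(-2)/5 + 4/(1/2)) = 470 + (2*(⅕) + 4/(½)) = 470 + (⅖ + 4*2) = 470 + (⅖ + 8) = 470 + 42/5 = 2392/5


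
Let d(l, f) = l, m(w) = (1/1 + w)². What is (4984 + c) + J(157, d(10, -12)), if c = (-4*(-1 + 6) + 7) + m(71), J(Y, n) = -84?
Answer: 10071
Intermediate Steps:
m(w) = (1 + w)²
c = 5171 (c = (-4*(-1 + 6) + 7) + (1 + 71)² = (-4*5 + 7) + 72² = (-20 + 7) + 5184 = -13 + 5184 = 5171)
(4984 + c) + J(157, d(10, -12)) = (4984 + 5171) - 84 = 10155 - 84 = 10071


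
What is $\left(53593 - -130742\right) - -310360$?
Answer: $494695$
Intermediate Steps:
$\left(53593 - -130742\right) - -310360 = \left(53593 + 130742\right) + 310360 = 184335 + 310360 = 494695$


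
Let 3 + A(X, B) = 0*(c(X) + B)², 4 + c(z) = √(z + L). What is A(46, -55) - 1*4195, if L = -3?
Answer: -4198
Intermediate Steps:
c(z) = -4 + √(-3 + z) (c(z) = -4 + √(z - 3) = -4 + √(-3 + z))
A(X, B) = -3 (A(X, B) = -3 + 0*((-4 + √(-3 + X)) + B)² = -3 + 0*(-4 + B + √(-3 + X))² = -3 + 0 = -3)
A(46, -55) - 1*4195 = -3 - 1*4195 = -3 - 4195 = -4198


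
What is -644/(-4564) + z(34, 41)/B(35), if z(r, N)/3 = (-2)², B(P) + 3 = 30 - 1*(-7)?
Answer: 1369/2771 ≈ 0.49405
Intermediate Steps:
B(P) = 34 (B(P) = -3 + (30 - 1*(-7)) = -3 + (30 + 7) = -3 + 37 = 34)
z(r, N) = 12 (z(r, N) = 3*(-2)² = 3*4 = 12)
-644/(-4564) + z(34, 41)/B(35) = -644/(-4564) + 12/34 = -644*(-1/4564) + 12*(1/34) = 23/163 + 6/17 = 1369/2771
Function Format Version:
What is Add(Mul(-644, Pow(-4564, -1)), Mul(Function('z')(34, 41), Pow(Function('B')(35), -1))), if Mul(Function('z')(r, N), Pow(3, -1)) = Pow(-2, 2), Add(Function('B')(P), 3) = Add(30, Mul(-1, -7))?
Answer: Rational(1369, 2771) ≈ 0.49405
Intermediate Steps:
Function('B')(P) = 34 (Function('B')(P) = Add(-3, Add(30, Mul(-1, -7))) = Add(-3, Add(30, 7)) = Add(-3, 37) = 34)
Function('z')(r, N) = 12 (Function('z')(r, N) = Mul(3, Pow(-2, 2)) = Mul(3, 4) = 12)
Add(Mul(-644, Pow(-4564, -1)), Mul(Function('z')(34, 41), Pow(Function('B')(35), -1))) = Add(Mul(-644, Pow(-4564, -1)), Mul(12, Pow(34, -1))) = Add(Mul(-644, Rational(-1, 4564)), Mul(12, Rational(1, 34))) = Add(Rational(23, 163), Rational(6, 17)) = Rational(1369, 2771)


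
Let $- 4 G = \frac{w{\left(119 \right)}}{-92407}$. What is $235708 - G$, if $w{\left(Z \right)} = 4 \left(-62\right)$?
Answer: $\frac{21781069218}{92407} \approx 2.3571 \cdot 10^{5}$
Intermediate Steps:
$w{\left(Z \right)} = -248$
$G = - \frac{62}{92407}$ ($G = - \frac{\left(-248\right) \frac{1}{-92407}}{4} = - \frac{\left(-248\right) \left(- \frac{1}{92407}\right)}{4} = \left(- \frac{1}{4}\right) \frac{248}{92407} = - \frac{62}{92407} \approx -0.00067095$)
$235708 - G = 235708 - - \frac{62}{92407} = 235708 + \frac{62}{92407} = \frac{21781069218}{92407}$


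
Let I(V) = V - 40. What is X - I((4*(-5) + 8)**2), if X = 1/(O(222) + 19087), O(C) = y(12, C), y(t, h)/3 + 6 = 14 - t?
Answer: -1983799/19075 ≈ -104.00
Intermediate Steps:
y(t, h) = 24 - 3*t (y(t, h) = -18 + 3*(14 - t) = -18 + (42 - 3*t) = 24 - 3*t)
I(V) = -40 + V
O(C) = -12 (O(C) = 24 - 3*12 = 24 - 36 = -12)
X = 1/19075 (X = 1/(-12 + 19087) = 1/19075 ≈ 5.2425e-5)
X - I((4*(-5) + 8)**2) = 1/19075 - (-40 + (4*(-5) + 8)**2) = 1/19075 - (-40 + (-20 + 8)**2) = 1/19075 - (-40 + (-12)**2) = 1/19075 - (-40 + 144) = 1/19075 - 1*104 = 1/19075 - 104 = -1983799/19075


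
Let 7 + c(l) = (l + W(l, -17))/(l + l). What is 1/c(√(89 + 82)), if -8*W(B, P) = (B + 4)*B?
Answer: -192/1277 + 16*√19/3831 ≈ -0.13215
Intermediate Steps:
W(B, P) = -B*(4 + B)/8 (W(B, P) = -(B + 4)*B/8 = -(4 + B)*B/8 = -B*(4 + B)/8)
c(l) = -7 + (l - l*(4 + l)/8)/(2*l) (c(l) = -7 + (l - l*(4 + l)/8)/(l + l) = -7 + (l - l*(4 + l)/8)/((2*l)) = -7 + (l - l*(4 + l)/8)*(1/(2*l)) = -7 + (l - l*(4 + l)/8)/(2*l))
1/c(√(89 + 82)) = 1/(-27/4 - √(89 + 82)/16) = 1/(-27/4 - 3*√19/16)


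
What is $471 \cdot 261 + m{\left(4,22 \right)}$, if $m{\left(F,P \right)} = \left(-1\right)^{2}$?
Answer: $122932$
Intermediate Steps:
$m{\left(F,P \right)} = 1$
$471 \cdot 261 + m{\left(4,22 \right)} = 471 \cdot 261 + 1 = 122931 + 1 = 122932$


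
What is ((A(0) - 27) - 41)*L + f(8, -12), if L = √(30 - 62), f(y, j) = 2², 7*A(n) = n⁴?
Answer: 4 - 272*I*√2 ≈ 4.0 - 384.67*I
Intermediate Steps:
A(n) = n⁴/7
f(y, j) = 4
L = 4*I*√2 (L = √(-32) = 4*I*√2 ≈ 5.6569*I)
((A(0) - 27) - 41)*L + f(8, -12) = (((⅐)*0⁴ - 27) - 41)*(4*I*√2) + 4 = (((⅐)*0 - 27) - 41)*(4*I*√2) + 4 = ((0 - 27) - 41)*(4*I*√2) + 4 = (-27 - 41)*(4*I*√2) + 4 = -272*I*√2 + 4 = 4 - 272*I*√2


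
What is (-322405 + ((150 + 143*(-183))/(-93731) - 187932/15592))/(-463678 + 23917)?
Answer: 16828471652843/22953227265474 ≈ 0.73316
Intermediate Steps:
(-322405 + ((150 + 143*(-183))/(-93731) - 187932/15592))/(-463678 + 23917) = (-322405 + ((150 - 26169)*(-1/93731) - 187932*1/15592))/(-439761) = (-322405 + (-26019*(-1/93731) - 46983/3898))*(-1/439761) = (-322405 + (26019/93731 - 46983/3898))*(-1/439761) = (-322405 - 4302341511/365363438)*(-1/439761) = -117799301569901/365363438*(-1/439761) = 16828471652843/22953227265474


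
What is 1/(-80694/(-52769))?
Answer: 52769/80694 ≈ 0.65394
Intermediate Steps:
1/(-80694/(-52769)) = 1/(-80694*(-1/52769)) = 1/(80694/52769) = 52769/80694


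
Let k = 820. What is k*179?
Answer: 146780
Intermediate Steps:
k*179 = 820*179 = 146780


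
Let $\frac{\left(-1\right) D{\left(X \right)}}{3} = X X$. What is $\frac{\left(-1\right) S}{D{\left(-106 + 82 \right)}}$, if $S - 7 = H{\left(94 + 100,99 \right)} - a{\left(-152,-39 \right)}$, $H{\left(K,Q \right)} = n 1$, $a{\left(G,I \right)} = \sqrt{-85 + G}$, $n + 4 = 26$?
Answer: $\frac{29}{1728} - \frac{i \sqrt{237}}{1728} \approx 0.016782 - 0.008909 i$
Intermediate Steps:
$n = 22$ ($n = -4 + 26 = 22$)
$D{\left(X \right)} = - 3 X^{2}$ ($D{\left(X \right)} = - 3 X X = - 3 X^{2}$)
$H{\left(K,Q \right)} = 22$ ($H{\left(K,Q \right)} = 22 \cdot 1 = 22$)
$S = 29 - i \sqrt{237}$ ($S = 7 + \left(22 - \sqrt{-85 - 152}\right) = 7 + \left(22 - \sqrt{-237}\right) = 7 + \left(22 - i \sqrt{237}\right) = 29 - i \sqrt{237} \approx 29.0 - 15.395 i$)
$\frac{\left(-1\right) S}{D{\left(-106 + 82 \right)}} = \frac{\left(-1\right) \left(29 - i \sqrt{237}\right)}{\left(-3\right) \left(-106 + 82\right)^{2}} = \frac{-29 + i \sqrt{237}}{\left(-3\right) \left(-24\right)^{2}} = \frac{-29 + i \sqrt{237}}{\left(-3\right) 576} = \frac{-29 + i \sqrt{237}}{-1728} = \left(-29 + i \sqrt{237}\right) \left(- \frac{1}{1728}\right) = \frac{29}{1728} - \frac{i \sqrt{237}}{1728}$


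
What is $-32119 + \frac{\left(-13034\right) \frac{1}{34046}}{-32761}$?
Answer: $- \frac{17912461259340}{557690503} \approx -32119.0$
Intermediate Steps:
$-32119 + \frac{\left(-13034\right) \frac{1}{34046}}{-32761} = -32119 + \left(-13034\right) \frac{1}{34046} \left(- \frac{1}{32761}\right) = -32119 - - \frac{6517}{557690503} = -32119 + \frac{6517}{557690503} = - \frac{17912461259340}{557690503}$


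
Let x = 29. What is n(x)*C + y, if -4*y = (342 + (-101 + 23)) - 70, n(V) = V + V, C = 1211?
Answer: 140379/2 ≈ 70190.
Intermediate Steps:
n(V) = 2*V
y = -97/2 (y = -((342 + (-101 + 23)) - 70)/4 = -((342 - 78) - 70)/4 = -(264 - 70)/4 = -¼*194 = -97/2 ≈ -48.500)
n(x)*C + y = (2*29)*1211 - 97/2 = 58*1211 - 97/2 = 70238 - 97/2 = 140379/2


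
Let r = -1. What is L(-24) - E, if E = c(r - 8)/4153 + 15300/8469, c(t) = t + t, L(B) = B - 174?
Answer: -780821816/3907973 ≈ -199.80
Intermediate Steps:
L(B) = -174 + B
c(t) = 2*t
E = 7043162/3907973 (E = (2*(-1 - 8))/4153 + 15300/8469 = (2*(-9))*(1/4153) + 15300*(1/8469) = -18*1/4153 + 1700/941 = -18/4153 + 1700/941 = 7043162/3907973 ≈ 1.8023)
L(-24) - E = (-174 - 24) - 1*7043162/3907973 = -198 - 7043162/3907973 = -780821816/3907973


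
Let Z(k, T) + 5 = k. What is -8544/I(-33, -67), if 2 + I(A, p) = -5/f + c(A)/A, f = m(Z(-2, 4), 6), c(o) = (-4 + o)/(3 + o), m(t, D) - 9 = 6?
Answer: 8458560/2347 ≈ 3604.0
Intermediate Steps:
Z(k, T) = -5 + k
m(t, D) = 15 (m(t, D) = 9 + 6 = 15)
c(o) = (-4 + o)/(3 + o)
f = 15
I(A, p) = -7/3 + (-4 + A)/(A*(3 + A)) (I(A, p) = -2 + (-5/15 + ((-4 + A)/(3 + A))/A) = -2 + (-5*1/15 + (-4 + A)/(A*(3 + A))) = -2 + (-⅓ + (-4 + A)/(A*(3 + A))) = -7/3 + (-4 + A)/(A*(3 + A)))
-8544/I(-33, -67) = -8544*(-33*(3 - 33)/(-4 - 33 - 7/3*(-33)*(3 - 33))) = -8544*990/(-4 - 33 - 7/3*(-33)*(-30)) = -8544*990/(-4 - 33 - 2310) = -8544/((-1/33*(-1/30)*(-2347))) = -8544/(-2347/990) = -8544*(-990/2347) = 8458560/2347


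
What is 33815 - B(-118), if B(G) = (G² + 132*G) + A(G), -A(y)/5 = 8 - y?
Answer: 36097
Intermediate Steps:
A(y) = -40 + 5*y (A(y) = -5*(8 - y) = -40 + 5*y)
B(G) = -40 + G² + 137*G (B(G) = (G² + 132*G) + (-40 + 5*G) = -40 + G² + 137*G)
33815 - B(-118) = 33815 - (-40 + (-118)² + 137*(-118)) = 33815 - (-40 + 13924 - 16166) = 33815 - 1*(-2282) = 33815 + 2282 = 36097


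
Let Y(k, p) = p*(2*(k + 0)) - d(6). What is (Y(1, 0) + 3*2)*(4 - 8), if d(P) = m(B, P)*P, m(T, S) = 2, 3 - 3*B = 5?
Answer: 24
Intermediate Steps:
B = -⅔ (B = 1 - ⅓*5 = 1 - 5/3 = -⅔ ≈ -0.66667)
d(P) = 2*P
Y(k, p) = -12 + 2*k*p (Y(k, p) = p*(2*(k + 0)) - 2*6 = p*(2*k) - 1*12 = 2*k*p - 12 = -12 + 2*k*p)
(Y(1, 0) + 3*2)*(4 - 8) = ((-12 + 2*1*0) + 3*2)*(4 - 8) = ((-12 + 0) + 6)*(-4) = (-12 + 6)*(-4) = -6*(-4) = 24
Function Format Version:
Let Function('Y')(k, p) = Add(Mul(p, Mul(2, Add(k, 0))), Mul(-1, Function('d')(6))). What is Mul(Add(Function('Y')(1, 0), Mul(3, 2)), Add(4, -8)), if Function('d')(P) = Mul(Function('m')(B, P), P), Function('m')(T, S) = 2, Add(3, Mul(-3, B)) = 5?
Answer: 24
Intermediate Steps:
B = Rational(-2, 3) (B = Add(1, Mul(Rational(-1, 3), 5)) = Add(1, Rational(-5, 3)) = Rational(-2, 3) ≈ -0.66667)
Function('d')(P) = Mul(2, P)
Function('Y')(k, p) = Add(-12, Mul(2, k, p)) (Function('Y')(k, p) = Add(Mul(p, Mul(2, Add(k, 0))), Mul(-1, Mul(2, 6))) = Add(Mul(p, Mul(2, k)), Mul(-1, 12)) = Add(Mul(2, k, p), -12) = Add(-12, Mul(2, k, p)))
Mul(Add(Function('Y')(1, 0), Mul(3, 2)), Add(4, -8)) = Mul(Add(Add(-12, Mul(2, 1, 0)), Mul(3, 2)), Add(4, -8)) = Mul(Add(Add(-12, 0), 6), -4) = Mul(Add(-12, 6), -4) = Mul(-6, -4) = 24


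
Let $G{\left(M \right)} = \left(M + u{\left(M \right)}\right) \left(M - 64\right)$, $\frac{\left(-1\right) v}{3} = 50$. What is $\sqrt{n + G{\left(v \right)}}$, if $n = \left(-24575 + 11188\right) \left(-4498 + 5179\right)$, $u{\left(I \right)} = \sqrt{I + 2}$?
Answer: $\sqrt{-9084447 - 428 i \sqrt{37}} \approx 0.43 - 3014.0 i$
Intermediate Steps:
$u{\left(I \right)} = \sqrt{2 + I}$
$v = -150$ ($v = \left(-3\right) 50 = -150$)
$G{\left(M \right)} = \left(-64 + M\right) \left(M + \sqrt{2 + M}\right)$ ($G{\left(M \right)} = \left(M + \sqrt{2 + M}\right) \left(M - 64\right) = \left(M + \sqrt{2 + M}\right) \left(-64 + M\right) = \left(-64 + M\right) \left(M + \sqrt{2 + M}\right)$)
$n = -9116547$ ($n = \left(-13387\right) 681 = -9116547$)
$\sqrt{n + G{\left(v \right)}} = \sqrt{-9116547 - \left(-9600 - 22500 + 214 \sqrt{2 - 150}\right)} = \sqrt{-9116547 + \left(22500 + 9600 - 64 \sqrt{-148} - 150 \sqrt{-148}\right)} = \sqrt{-9116547 + \left(22500 + 9600 - 64 \cdot 2 i \sqrt{37} - 150 \cdot 2 i \sqrt{37}\right)} = \sqrt{-9116547 + \left(22500 + 9600 - 128 i \sqrt{37} - 300 i \sqrt{37}\right)} = \sqrt{-9116547 + \left(32100 - 428 i \sqrt{37}\right)} = \sqrt{-9084447 - 428 i \sqrt{37}}$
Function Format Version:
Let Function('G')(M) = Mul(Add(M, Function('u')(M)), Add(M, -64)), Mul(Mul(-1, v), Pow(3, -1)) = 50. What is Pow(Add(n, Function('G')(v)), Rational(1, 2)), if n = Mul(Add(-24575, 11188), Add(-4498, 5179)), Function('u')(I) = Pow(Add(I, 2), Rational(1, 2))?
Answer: Pow(Add(-9084447, Mul(-428, I, Pow(37, Rational(1, 2)))), Rational(1, 2)) ≈ Add(0.43, Mul(-3014.0, I))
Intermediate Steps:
Function('u')(I) = Pow(Add(2, I), Rational(1, 2))
v = -150 (v = Mul(-3, 50) = -150)
Function('G')(M) = Mul(Add(-64, M), Add(M, Pow(Add(2, M), Rational(1, 2)))) (Function('G')(M) = Mul(Add(M, Pow(Add(2, M), Rational(1, 2))), Add(M, -64)) = Mul(Add(M, Pow(Add(2, M), Rational(1, 2))), Add(-64, M)) = Mul(Add(-64, M), Add(M, Pow(Add(2, M), Rational(1, 2)))))
n = -9116547 (n = Mul(-13387, 681) = -9116547)
Pow(Add(n, Function('G')(v)), Rational(1, 2)) = Pow(Add(-9116547, Add(Pow(-150, 2), Mul(-64, -150), Mul(-64, Pow(Add(2, -150), Rational(1, 2))), Mul(-150, Pow(Add(2, -150), Rational(1, 2))))), Rational(1, 2)) = Pow(Add(-9116547, Add(22500, 9600, Mul(-64, Pow(-148, Rational(1, 2))), Mul(-150, Pow(-148, Rational(1, 2))))), Rational(1, 2)) = Pow(Add(-9116547, Add(22500, 9600, Mul(-64, Mul(2, I, Pow(37, Rational(1, 2)))), Mul(-150, Mul(2, I, Pow(37, Rational(1, 2)))))), Rational(1, 2)) = Pow(Add(-9116547, Add(22500, 9600, Mul(-128, I, Pow(37, Rational(1, 2))), Mul(-300, I, Pow(37, Rational(1, 2))))), Rational(1, 2)) = Pow(Add(-9116547, Add(32100, Mul(-428, I, Pow(37, Rational(1, 2))))), Rational(1, 2)) = Pow(Add(-9084447, Mul(-428, I, Pow(37, Rational(1, 2)))), Rational(1, 2))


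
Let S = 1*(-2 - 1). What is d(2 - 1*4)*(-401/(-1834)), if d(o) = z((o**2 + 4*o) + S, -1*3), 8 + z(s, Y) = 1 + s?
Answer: -401/131 ≈ -3.0611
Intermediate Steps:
S = -3 (S = 1*(-3) = -3)
z(s, Y) = -7 + s (z(s, Y) = -8 + (1 + s) = -7 + s)
d(o) = -10 + o**2 + 4*o (d(o) = -7 + ((o**2 + 4*o) - 3) = -7 + (-3 + o**2 + 4*o) = -10 + o**2 + 4*o)
d(2 - 1*4)*(-401/(-1834)) = (-10 + (2 - 1*4)**2 + 4*(2 - 1*4))*(-401/(-1834)) = (-10 + (2 - 4)**2 + 4*(2 - 4))*(-401*(-1/1834)) = (-10 + (-2)**2 + 4*(-2))*(401/1834) = (-10 + 4 - 8)*(401/1834) = -14*401/1834 = -401/131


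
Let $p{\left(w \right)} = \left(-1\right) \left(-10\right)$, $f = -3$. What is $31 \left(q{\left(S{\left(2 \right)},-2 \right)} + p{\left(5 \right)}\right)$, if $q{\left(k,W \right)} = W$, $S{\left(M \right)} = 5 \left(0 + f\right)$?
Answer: $248$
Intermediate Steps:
$S{\left(M \right)} = -15$ ($S{\left(M \right)} = 5 \left(0 - 3\right) = 5 \left(-3\right) = -15$)
$p{\left(w \right)} = 10$
$31 \left(q{\left(S{\left(2 \right)},-2 \right)} + p{\left(5 \right)}\right) = 31 \left(-2 + 10\right) = 31 \cdot 8 = 248$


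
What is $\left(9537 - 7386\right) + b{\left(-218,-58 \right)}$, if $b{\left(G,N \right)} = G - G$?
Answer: $2151$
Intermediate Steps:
$b{\left(G,N \right)} = 0$
$\left(9537 - 7386\right) + b{\left(-218,-58 \right)} = \left(9537 - 7386\right) + 0 = 2151 + 0 = 2151$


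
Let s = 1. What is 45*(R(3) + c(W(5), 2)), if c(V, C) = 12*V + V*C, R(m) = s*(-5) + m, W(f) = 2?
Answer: 1170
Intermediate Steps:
R(m) = -5 + m (R(m) = 1*(-5) + m = -5 + m)
c(V, C) = 12*V + C*V
45*(R(3) + c(W(5), 2)) = 45*((-5 + 3) + 2*(12 + 2)) = 45*(-2 + 2*14) = 45*(-2 + 28) = 45*26 = 1170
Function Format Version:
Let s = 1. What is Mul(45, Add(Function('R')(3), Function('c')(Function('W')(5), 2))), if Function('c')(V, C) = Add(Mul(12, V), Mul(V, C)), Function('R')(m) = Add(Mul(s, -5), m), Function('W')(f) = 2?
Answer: 1170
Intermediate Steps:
Function('R')(m) = Add(-5, m) (Function('R')(m) = Add(Mul(1, -5), m) = Add(-5, m))
Function('c')(V, C) = Add(Mul(12, V), Mul(C, V))
Mul(45, Add(Function('R')(3), Function('c')(Function('W')(5), 2))) = Mul(45, Add(Add(-5, 3), Mul(2, Add(12, 2)))) = Mul(45, Add(-2, Mul(2, 14))) = Mul(45, Add(-2, 28)) = Mul(45, 26) = 1170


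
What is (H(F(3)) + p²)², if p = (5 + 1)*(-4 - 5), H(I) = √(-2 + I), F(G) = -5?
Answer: (2916 + I*√7)² ≈ 8.5031e+6 + 1.54e+4*I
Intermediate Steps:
p = -54 (p = 6*(-9) = -54)
(H(F(3)) + p²)² = (√(-2 - 5) + (-54)²)² = (√(-7) + 2916)² = (I*√7 + 2916)² = (2916 + I*√7)²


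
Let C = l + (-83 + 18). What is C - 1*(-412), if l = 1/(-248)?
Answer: 86055/248 ≈ 347.00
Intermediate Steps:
l = -1/248 ≈ -0.0040323
C = -16121/248 (C = -1/248 + (-83 + 18) = -1/248 - 65 = -16121/248 ≈ -65.004)
C - 1*(-412) = -16121/248 - 1*(-412) = -16121/248 + 412 = 86055/248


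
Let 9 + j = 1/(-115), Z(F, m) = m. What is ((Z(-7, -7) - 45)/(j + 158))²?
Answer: 52900/434281 ≈ 0.12181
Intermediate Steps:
j = -1036/115 (j = -9 + 1/(-115) = -9 - 1/115 = -1036/115 ≈ -9.0087)
((Z(-7, -7) - 45)/(j + 158))² = ((-7 - 45)/(-1036/115 + 158))² = (-52/17134/115)² = (-52*115/17134)² = (-230/659)² = 52900/434281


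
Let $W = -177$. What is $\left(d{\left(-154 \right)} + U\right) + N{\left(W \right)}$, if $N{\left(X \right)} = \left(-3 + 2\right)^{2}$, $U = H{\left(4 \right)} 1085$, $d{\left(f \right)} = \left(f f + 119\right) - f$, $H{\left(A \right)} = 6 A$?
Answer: $50030$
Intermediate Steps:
$d{\left(f \right)} = 119 + f^{2} - f$ ($d{\left(f \right)} = \left(f^{2} + 119\right) - f = \left(119 + f^{2}\right) - f = 119 + f^{2} - f$)
$U = 26040$ ($U = 6 \cdot 4 \cdot 1085 = 24 \cdot 1085 = 26040$)
$N{\left(X \right)} = 1$ ($N{\left(X \right)} = \left(-1\right)^{2} = 1$)
$\left(d{\left(-154 \right)} + U\right) + N{\left(W \right)} = \left(\left(119 + \left(-154\right)^{2} - -154\right) + 26040\right) + 1 = \left(\left(119 + 23716 + 154\right) + 26040\right) + 1 = \left(23989 + 26040\right) + 1 = 50029 + 1 = 50030$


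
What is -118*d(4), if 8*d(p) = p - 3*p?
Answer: 118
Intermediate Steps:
d(p) = -p/4 (d(p) = (p - 3*p)/8 = (-2*p)/8 = -p/4)
-118*d(4) = -(-59)*4/2 = -118*(-1) = 118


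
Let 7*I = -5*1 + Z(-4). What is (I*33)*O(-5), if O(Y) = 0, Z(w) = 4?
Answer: 0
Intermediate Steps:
I = -1/7 (I = (-5*1 + 4)/7 = (-5 + 4)/7 = (1/7)*(-1) = -1/7 ≈ -0.14286)
(I*33)*O(-5) = -1/7*33*0 = -33/7*0 = 0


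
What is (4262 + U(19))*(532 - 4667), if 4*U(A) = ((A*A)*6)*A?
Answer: -120332635/2 ≈ -6.0166e+7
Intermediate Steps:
U(A) = 3*A³/2 (U(A) = (((A*A)*6)*A)/4 = ((A²*6)*A)/4 = ((6*A²)*A)/4 = (6*A³)/4 = 3*A³/2)
(4262 + U(19))*(532 - 4667) = (4262 + (3/2)*19³)*(532 - 4667) = (4262 + (3/2)*6859)*(-4135) = (4262 + 20577/2)*(-4135) = (29101/2)*(-4135) = -120332635/2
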